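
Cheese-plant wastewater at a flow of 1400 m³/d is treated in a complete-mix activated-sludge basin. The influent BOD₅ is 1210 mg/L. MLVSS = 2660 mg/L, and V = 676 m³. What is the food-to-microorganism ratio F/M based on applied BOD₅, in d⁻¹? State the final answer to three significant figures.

F/M ≈ 0.942 d⁻¹

Food-to-microorganism ratio F/M = Q S₀ / (V X) = 1400 × 1210 / (676.0 × 2660) = 0.9421 d⁻¹.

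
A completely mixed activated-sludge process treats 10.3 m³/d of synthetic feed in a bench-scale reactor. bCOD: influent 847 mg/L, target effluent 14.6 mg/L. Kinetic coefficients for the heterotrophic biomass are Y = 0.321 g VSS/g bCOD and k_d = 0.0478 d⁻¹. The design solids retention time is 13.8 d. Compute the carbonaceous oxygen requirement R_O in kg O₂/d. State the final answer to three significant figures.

R_O ≈ 6.22 kg O₂/d

Observed yield with endogenous decay: Y_obs = Y / (1 + k_d·θ_c) = 0.321 / (1 + 0.0478 × 13.8) = 0.321 / 1.660 = 0.1934 g VSS/g bCOD.
ΔS = 847 − 14.6 = 832.4 mg/L, so the substrate removal rate is 10.3 × 832.4/1000 = 8.574 kg bCOD/d.
Net sludge production P_X = 0.1934 × 8.574 = 1.658 kg VSS/d.
R_O = Q·ΔS − 1.42 P_X = 8.574 − 2.355 = 6.219 kg O₂/d.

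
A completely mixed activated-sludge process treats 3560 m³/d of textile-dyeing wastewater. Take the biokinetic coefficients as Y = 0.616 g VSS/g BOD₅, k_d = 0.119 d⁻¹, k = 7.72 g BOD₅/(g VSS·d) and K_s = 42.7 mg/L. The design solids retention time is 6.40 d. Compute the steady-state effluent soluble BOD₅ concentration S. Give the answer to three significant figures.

For a completely mixed reactor with recycle the Lawrence–McCarty relation gives S = K_s·(1 + k_d·θ_c) / [θ_c·(Y·k − k_d) − 1] = 42.7 × (1 + 0.119 × 6.40) / [6.40 × (0.616 × 7.72 − 0.119) − 1] = 75.22 / 28.67 = 2.623 mg/L.

S ≈ 2.62 mg/L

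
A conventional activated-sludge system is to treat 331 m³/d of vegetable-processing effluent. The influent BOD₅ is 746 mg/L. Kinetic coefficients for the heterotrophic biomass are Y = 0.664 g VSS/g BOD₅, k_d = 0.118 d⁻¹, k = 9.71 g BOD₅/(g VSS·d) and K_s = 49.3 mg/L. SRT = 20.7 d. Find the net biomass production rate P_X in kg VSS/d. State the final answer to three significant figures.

P_X ≈ 47.5 kg VSS/d

Effluent substrate depends only on kinetics and SRT: S = K_s(1 + k_d θ_c) / [θ_c(Yk − k_d) − 1] = 49.3 × (1 + 0.118 × 20.7) / [20.7 × (0.664 × 9.71 − 0.118) − 1] = 169.7 / 130.0 = 1.305 mg/L.
The observed yield is Y_obs = Y/(1 + k_d·θ_c) = 0.664 / (1 + 0.118 × 20.7) = 0.664 / 3.443 = 0.1929 g VSS per g BOD₅ removed.
Substrate removed = Q·(S₀ − S) = 331 m³/d × (746 − 1.31) g/m³ = 2.46×10^5 g/d = 246.5 kg/d.
So the net sludge growth is P_X = 0.1929 × 246.5 = 47.54 kg VSS/d.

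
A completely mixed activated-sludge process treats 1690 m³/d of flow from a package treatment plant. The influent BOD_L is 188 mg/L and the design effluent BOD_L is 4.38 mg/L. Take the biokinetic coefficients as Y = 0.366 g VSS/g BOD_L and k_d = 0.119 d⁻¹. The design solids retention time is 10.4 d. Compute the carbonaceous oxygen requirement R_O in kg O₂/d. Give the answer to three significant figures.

Correct the yield for decay: Y_obs = Y/(1 + k_d θ_c) = 0.366 / (1 + 0.119 × 10.4) = 0.366 / 2.238 = 0.1636.
Q·(S₀ − S) = 1690 × (188 − 4.38) × 10⁻³ = 310.3 kg/d removed.
P_X = Y_obs·Q·(S₀ − S) = 0.1636 × 310.3 = 50.76 kg VSS/d.
R_O = Q·ΔS − 1.42 P_X = 310.3 − 72.08 = 238.2 kg O₂/d.

R_O ≈ 238 kg O₂/d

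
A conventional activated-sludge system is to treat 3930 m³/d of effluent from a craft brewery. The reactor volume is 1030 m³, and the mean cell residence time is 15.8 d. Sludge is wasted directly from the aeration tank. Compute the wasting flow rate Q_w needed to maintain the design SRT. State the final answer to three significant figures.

Q_w ≈ 65.2 m³/d

Wasting from the aeration tank: Q_w = V / θ_c = 1030 / 15.8 = 65.19 m³/d.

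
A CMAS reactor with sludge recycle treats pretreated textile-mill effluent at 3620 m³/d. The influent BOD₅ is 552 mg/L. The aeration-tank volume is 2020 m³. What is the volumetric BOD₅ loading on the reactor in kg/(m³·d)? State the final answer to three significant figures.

L_v ≈ 0.989 kg BOD₅/(m³·d)

L_v = Q S₀ / V = 3620 × 552 × 10⁻³ / 2020 = 0.9892 kg/(m³·d).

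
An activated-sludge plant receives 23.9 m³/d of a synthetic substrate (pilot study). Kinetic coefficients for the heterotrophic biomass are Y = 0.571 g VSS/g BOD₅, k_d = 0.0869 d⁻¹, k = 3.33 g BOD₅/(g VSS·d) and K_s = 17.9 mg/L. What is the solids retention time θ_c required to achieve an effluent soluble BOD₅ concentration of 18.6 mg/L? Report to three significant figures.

θ_c ≈ 1.13 d

Specific growth rate at S = 18.6 mg/L: μ = YkS/(K_s+S) = 0.571·3.33·18.6/(17.9+18.6) = 0.9689 d⁻¹.
θ_c = 1/(μ − k_d) = 1/(0.9689 − 0.0869) = 1/0.8820 = 1.134 d.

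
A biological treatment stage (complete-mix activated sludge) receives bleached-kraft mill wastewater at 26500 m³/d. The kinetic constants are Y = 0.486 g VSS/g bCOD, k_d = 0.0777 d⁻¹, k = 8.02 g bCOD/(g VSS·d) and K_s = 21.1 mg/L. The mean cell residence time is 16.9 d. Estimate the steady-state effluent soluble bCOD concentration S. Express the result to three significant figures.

For a completely mixed reactor with recycle the Lawrence–McCarty relation gives S = K_s·(1 + k_d·θ_c) / [θ_c·(Y·k − k_d) − 1] = 21.1 × (1 + 0.0777 × 16.9) / [16.9 × (0.486 × 8.02 − 0.0777) − 1] = 48.81 / 63.56 = 0.7679 mg/L.

S ≈ 0.768 mg/L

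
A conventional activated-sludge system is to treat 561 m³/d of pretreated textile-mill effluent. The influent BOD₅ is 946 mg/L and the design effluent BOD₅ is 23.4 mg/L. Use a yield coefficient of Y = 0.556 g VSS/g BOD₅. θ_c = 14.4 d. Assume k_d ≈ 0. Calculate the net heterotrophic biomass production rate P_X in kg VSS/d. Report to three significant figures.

No decay correction is needed, so Y_obs = Y = 0.556.
Mass of BOD₅ removed per day: Q(S₀ − S) = 561 × 922.6 g/m³ = 517.6 kg/d.
So the net sludge growth is P_X = 0.5560 × 517.6 = 287.8 kg VSS/d.

P_X ≈ 288 kg VSS/d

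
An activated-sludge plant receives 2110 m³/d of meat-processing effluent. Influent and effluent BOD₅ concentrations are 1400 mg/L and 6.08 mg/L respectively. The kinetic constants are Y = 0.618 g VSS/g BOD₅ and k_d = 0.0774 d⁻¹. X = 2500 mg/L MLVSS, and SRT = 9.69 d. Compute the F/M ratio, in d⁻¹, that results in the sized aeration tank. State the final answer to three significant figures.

Steady-state biomass mass balance: V·X·(1 + k_d·θ_c) = Y·Q·(S₀ − S)·θ_c, so V = 0.618 × 2110 × (1400 − 6.08) × 9.69 / [2500 × (1 + 0.0774 × 9.69)] = 1.76×10^7 / 4375 = 4026 m³.
F/M = Q·S₀ / (V·X) = 2110 × 1400 / (4026 × 2500) = 0.2935 g BOD₅·(g VSS·d)⁻¹.

F/M ≈ 0.294 d⁻¹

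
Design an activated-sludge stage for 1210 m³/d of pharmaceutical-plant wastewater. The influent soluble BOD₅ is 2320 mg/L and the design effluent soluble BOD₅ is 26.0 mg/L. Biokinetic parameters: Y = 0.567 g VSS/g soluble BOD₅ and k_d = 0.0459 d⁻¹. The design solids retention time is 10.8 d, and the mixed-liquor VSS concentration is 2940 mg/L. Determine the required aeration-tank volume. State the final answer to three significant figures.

Steady-state biomass mass balance: V·X·(1 + k_d·θ_c) = Y·Q·(S₀ − S)·θ_c, so V = 0.567 × 1210 × (2320 − 26.0) × 10.8 / [2940 × (1 + 0.0459 × 10.8)] = 1.7×10^7 / 4397 = 3865 m³.

V ≈ 3870 m³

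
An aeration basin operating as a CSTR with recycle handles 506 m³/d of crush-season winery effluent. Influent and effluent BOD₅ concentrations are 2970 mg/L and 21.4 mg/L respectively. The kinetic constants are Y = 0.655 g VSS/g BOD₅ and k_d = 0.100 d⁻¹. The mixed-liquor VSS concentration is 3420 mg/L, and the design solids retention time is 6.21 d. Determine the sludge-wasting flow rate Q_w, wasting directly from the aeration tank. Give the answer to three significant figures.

From the SRT design equation V = Y Q (S₀−S) θ_c / [X (1 + k_d θ_c)] = 0.655 × 506 × (2970 − 21.4) × 6.21 / [3420 × (1 + 0.100 × 6.21)] = 6.07×10^6 / 5544 = 1095 m³.
Wasting from the aeration tank: Q_w = V / θ_c = 1095 / 6.21 = 176.3 m³/d.

Q_w ≈ 176 m³/d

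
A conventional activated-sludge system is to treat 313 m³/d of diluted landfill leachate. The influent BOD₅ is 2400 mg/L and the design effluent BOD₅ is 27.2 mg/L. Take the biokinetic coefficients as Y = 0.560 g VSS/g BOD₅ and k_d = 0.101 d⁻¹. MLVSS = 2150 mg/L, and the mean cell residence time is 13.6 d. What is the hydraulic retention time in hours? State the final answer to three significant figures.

From the SRT design equation V = Y Q (S₀−S) θ_c / [X (1 + k_d θ_c)] = 0.560 × 313 × (2400 − 27.2) × 13.6 / [2150 × (1 + 0.101 × 13.6)] = 5.66×10^6 / 5103 = 1108 m³.
Hydraulic retention time τ = V/Q = 1108 / 313 = 3.541 d = 84.99 h.

τ ≈ 85.0 h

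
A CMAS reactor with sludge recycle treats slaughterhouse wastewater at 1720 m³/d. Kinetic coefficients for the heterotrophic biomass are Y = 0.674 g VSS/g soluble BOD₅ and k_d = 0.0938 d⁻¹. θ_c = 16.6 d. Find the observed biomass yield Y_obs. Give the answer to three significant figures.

Observed yield with endogenous decay: Y_obs = Y / (1 + k_d·θ_c) = 0.674 / (1 + 0.0938 × 16.6) = 0.674 / 2.557 = 0.2636 g VSS/g soluble BOD₅.

Y_obs ≈ 0.264 g VSS/g soluble BOD₅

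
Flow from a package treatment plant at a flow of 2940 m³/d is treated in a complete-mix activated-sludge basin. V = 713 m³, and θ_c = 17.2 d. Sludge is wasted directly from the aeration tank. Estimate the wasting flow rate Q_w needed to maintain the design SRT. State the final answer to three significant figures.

For wasting at MLVSS concentration, Q_w = V/θ_c = 713.0/17.2 = 41.45 m³/d.

Q_w ≈ 41.5 m³/d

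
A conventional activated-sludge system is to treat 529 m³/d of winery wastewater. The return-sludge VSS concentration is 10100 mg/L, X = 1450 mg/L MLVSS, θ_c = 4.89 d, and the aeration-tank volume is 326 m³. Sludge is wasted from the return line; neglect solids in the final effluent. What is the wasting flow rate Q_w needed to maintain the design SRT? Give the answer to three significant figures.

θ_c = V·X/(Q_w·X_r) when wasting from the recycle, so Q_w = V·X/(θ_c·X_r) = 326.0 × 1450 / (4.89 × 10100) = 9.571 m³/d.

Q_w ≈ 9.57 m³/d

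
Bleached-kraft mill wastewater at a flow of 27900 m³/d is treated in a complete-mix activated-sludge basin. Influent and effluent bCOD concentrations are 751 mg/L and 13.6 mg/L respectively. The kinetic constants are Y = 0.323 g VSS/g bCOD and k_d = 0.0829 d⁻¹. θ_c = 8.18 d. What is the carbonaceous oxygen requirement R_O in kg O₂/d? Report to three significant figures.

R_O ≈ 15000 kg O₂/d

Correct the yield for decay: Y_obs = Y/(1 + k_d θ_c) = 0.323 / (1 + 0.0829 × 8.18) = 0.323 / 1.678 = 0.1925.
Mass of bCOD removed per day: Q(S₀ − S) = 27900 × 737.4 g/m³ = 20573 kg/d.
Net sludge production P_X = 0.1925 × 20573 = 3960 kg VSS/d.
Carbonaceous O₂ demand = substrate oxidised − cell-mass equivalent = 20573 − 1.42 × 3960 = 14950 kg O₂/d.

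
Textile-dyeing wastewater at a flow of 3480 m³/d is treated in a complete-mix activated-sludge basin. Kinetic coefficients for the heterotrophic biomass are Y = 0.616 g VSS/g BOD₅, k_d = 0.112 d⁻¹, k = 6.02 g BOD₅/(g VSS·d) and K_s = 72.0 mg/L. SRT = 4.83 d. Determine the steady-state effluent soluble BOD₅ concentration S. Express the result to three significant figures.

S ≈ 6.78 mg/L

For a completely mixed reactor with recycle the Lawrence–McCarty relation gives S = K_s·(1 + k_d·θ_c) / [θ_c·(Y·k − k_d) − 1] = 72.0 × (1 + 0.112 × 4.83) / [4.83 × (0.616 × 6.02 − 0.112) − 1] = 110.9 / 16.37 = 6.777 mg/L.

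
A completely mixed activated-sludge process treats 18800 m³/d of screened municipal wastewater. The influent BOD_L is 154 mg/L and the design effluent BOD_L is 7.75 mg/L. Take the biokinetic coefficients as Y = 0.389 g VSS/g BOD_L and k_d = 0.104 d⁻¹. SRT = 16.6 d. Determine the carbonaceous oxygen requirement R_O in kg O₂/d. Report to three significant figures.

Y_obs = Y / (1 + k_d θ_c) = 0.389 / (1 + 0.104 × 16.6) = 0.389 / 2.726 = 0.1427.
ΔS = 154 − 7.75 = 146.2 mg/L, so the substrate removal rate is 18800 × 146.2/1000 = 2750 kg BOD_L/d.
Biomass synthesised: P_X = Y_obs × 2750 = 392.3 kg VSS/d.
Carbonaceous O₂ demand = substrate oxidised − cell-mass equivalent = 2750 − 1.42 × 392.3 = 2192 kg O₂/d.

R_O ≈ 2190 kg O₂/d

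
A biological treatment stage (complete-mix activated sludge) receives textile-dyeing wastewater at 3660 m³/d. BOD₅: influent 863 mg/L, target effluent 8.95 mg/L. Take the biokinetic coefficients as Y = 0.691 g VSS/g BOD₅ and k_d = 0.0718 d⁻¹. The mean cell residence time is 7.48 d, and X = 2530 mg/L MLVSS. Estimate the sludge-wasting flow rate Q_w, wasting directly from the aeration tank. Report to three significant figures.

Q_w ≈ 555 m³/d

Rearranging the biomass balance for a CMAS with decay, V = Y·Q·ΔS·θ_c / [X·(1+k_d θ_c)] = 0.691 × 3660 × (863 − 8.95) × 7.48 / [2530 × (1 + 0.0718 × 7.48)] = 1.62×10^7 / 3889 = 4155 m³.
With mixed-liquor wasting, θ_c = V/Q_w, so Q_w = V/θ_c = 4155/7.48 = 555.4 m³/d.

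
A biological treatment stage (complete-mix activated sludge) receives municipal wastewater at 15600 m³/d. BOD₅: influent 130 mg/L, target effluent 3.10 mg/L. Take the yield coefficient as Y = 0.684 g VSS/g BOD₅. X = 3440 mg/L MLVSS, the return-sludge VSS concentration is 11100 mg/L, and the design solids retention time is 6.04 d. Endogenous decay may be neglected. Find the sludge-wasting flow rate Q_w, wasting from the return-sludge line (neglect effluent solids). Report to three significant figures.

Q_w ≈ 122 m³/d

Biomass mass balance (decay neglected): V·X = Y·Q·(S₀ − S)·θ_c, so V = 0.684 × 15600 × (130 − 3.10) × 6.04 / 3440 = 2378 m³.
Q_w = (V·X)/(θ_c X_r) = 2378 × 3440 / (6.04 × 11100) = 122.0 m³/d.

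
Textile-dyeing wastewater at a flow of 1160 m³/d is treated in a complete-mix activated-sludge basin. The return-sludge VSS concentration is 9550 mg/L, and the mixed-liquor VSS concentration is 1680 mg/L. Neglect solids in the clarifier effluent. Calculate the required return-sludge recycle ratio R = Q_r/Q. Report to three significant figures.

R = Q_r/Q = X/(X_r − X) = 1680 / (9550 − 1680) = 0.2135.

R ≈ 0.213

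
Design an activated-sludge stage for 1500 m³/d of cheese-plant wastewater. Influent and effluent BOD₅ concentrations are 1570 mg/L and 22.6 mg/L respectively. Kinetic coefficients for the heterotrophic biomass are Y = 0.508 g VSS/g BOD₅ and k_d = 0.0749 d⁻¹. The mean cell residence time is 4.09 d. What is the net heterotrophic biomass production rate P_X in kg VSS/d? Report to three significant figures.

P_X ≈ 903 kg VSS/d

The observed yield is Y_obs = Y/(1 + k_d·θ_c) = 0.508 / (1 + 0.0749 × 4.09) = 0.508 / 1.306 = 0.3889 g VSS per g BOD₅ removed.
Mass of BOD₅ removed per day: Q(S₀ − S) = 1500 × 1547 g/m³ = 2321 kg/d.
Net biomass production P_X = Y_obs × Q·(S₀ − S) = 0.3889 × 2321 = 902.6 kg VSS/d.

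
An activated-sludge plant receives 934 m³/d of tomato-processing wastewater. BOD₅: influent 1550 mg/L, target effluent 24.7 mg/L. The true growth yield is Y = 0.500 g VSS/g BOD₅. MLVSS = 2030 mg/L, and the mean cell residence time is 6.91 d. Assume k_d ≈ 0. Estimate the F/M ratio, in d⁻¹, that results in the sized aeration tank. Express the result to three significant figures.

F/M ≈ 0.294 d⁻¹

V·X = Y·Q·ΔS·θ_c gives V = 0.500 × 934 × (1550 − 24.7) × 6.91 / 2030 = 2425 m³.
Food-to-microorganism ratio F/M = Q S₀ / (V X) = 934 × 1550 / (2425 × 2030) = 0.2941 d⁻¹.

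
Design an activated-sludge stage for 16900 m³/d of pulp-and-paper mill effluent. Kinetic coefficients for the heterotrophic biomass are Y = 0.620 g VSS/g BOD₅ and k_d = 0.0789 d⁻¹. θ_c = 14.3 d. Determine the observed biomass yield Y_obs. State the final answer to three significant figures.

Y_obs = Y / (1 + k_d θ_c) = 0.620 / (1 + 0.0789 × 14.3) = 0.620 / 2.128 = 0.2913.

Y_obs ≈ 0.291 g VSS/g BOD₅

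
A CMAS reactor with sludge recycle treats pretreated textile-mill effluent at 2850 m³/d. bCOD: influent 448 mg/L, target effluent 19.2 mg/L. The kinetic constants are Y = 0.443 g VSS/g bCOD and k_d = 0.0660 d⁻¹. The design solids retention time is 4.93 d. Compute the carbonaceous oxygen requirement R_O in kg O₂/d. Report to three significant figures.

Observed yield with endogenous decay: Y_obs = Y / (1 + k_d·θ_c) = 0.443 / (1 + 0.0660 × 4.93) = 0.443 / 1.325 = 0.3342 g VSS/g bCOD.
ΔS = 448 − 19.2 = 428.8 mg/L, so the substrate removal rate is 2850 × 428.8/1000 = 1222 kg bCOD/d.
Net sludge production P_X = 0.3342 × 1222 = 408.5 kg VSS/d.
Carbonaceous O₂ demand = substrate oxidised − cell-mass equivalent = 1222 − 1.42 × 408.5 = 642.0 kg O₂/d.

R_O ≈ 642 kg O₂/d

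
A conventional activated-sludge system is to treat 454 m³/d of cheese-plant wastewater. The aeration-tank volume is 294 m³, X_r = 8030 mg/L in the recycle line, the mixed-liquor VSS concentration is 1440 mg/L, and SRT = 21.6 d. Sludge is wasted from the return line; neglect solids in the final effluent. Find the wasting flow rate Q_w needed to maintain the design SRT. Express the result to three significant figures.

Q_w = (V·X)/(θ_c X_r) = 294.0 × 1440 / (21.6 × 8030) = 2.441 m³/d.

Q_w ≈ 2.44 m³/d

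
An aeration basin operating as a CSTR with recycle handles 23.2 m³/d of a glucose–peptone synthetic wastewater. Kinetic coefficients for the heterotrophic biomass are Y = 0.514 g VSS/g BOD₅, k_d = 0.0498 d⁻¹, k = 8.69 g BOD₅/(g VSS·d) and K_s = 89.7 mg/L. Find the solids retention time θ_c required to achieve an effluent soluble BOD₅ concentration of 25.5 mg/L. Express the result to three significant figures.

At the target effluent, Y k S/(K_s+S) = 0.514×8.69×25.5/115.2 = 0.9887 d⁻¹.
θ_c = 1/(μ − k_d) = 1/(0.9887 − 0.0498) = 1/0.9389 = 1.065 d.

θ_c ≈ 1.07 d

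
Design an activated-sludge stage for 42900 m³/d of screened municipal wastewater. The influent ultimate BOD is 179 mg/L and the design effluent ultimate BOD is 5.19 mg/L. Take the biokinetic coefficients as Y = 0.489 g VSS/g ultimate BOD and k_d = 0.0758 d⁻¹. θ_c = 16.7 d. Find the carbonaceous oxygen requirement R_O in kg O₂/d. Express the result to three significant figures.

R_O ≈ 5170 kg O₂/d

Observed yield with endogenous decay: Y_obs = Y / (1 + k_d·θ_c) = 0.489 / (1 + 0.0758 × 16.7) = 0.489 / 2.266 = 0.2158 g VSS/g ultimate BOD.
Mass of ultimate BOD removed per day: Q(S₀ − S) = 42900 × 173.8 g/m³ = 7456 kg/d.
Biomass synthesised: P_X = Y_obs × 7456 = 1609 kg VSS/d.
R_O = Q·ΔS − 1.42 P_X = 7456 − 2285 = 5171 kg O₂/d.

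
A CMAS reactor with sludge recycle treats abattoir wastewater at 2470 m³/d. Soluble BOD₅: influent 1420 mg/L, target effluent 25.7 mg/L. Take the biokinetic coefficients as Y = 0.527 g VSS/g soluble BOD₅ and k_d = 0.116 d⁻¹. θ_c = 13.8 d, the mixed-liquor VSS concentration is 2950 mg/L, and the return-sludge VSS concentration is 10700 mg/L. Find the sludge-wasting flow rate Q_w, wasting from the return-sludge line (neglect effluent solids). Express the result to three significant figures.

Rearranging the biomass balance for a CMAS with decay, V = Y·Q·ΔS·θ_c / [X·(1+k_d θ_c)] = 0.527 × 2470 × (1420 − 25.7) × 13.8 / [2950 × (1 + 0.116 × 13.8)] = 2.5×10^7 / 7672 = 3264 m³.
Wasting from the return line (neglecting effluent solids): Q_w = V·X / (θ_c·X_r) = 3264 × 2950 / (13.8 × 10700) = 65.22 m³/d.

Q_w ≈ 65.2 m³/d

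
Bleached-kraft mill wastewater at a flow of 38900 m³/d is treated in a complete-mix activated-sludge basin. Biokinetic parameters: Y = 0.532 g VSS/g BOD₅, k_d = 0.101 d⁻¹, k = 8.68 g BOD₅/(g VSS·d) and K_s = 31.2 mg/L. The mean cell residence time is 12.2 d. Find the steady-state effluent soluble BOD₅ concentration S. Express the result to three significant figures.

S ≈ 1.29 mg/L

Effluent substrate depends only on kinetics and SRT: S = K_s(1 + k_d θ_c) / [θ_c(Yk − k_d) − 1] = 31.2 × (1 + 0.101 × 12.2) / [12.2 × (0.532 × 8.68 − 0.101) − 1] = 69.64 / 54.10 = 1.287 mg/L.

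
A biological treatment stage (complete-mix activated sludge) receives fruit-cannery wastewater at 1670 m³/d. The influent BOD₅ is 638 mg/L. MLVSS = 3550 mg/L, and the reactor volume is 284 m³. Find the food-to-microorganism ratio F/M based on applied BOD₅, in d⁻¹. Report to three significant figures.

F/M = Q·S₀ / (V·X) = 1670 × 638 / (284.0 × 3550) = 1.057 g BOD₅·(g VSS·d)⁻¹.

F/M ≈ 1.06 d⁻¹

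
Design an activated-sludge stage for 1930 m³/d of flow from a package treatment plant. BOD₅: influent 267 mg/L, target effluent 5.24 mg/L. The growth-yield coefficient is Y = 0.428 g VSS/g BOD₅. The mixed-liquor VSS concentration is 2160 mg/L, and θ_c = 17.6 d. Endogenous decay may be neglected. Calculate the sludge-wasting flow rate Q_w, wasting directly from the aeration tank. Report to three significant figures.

Biomass mass balance (decay neglected): V·X = Y·Q·(S₀ − S)·θ_c, so V = 0.428 × 1930 × (267 − 5.24) × 17.6 / 2160 = 1762 m³.
For wasting at MLVSS concentration, Q_w = V/θ_c = 1762/17.6 = 100.1 m³/d.

Q_w ≈ 100 m³/d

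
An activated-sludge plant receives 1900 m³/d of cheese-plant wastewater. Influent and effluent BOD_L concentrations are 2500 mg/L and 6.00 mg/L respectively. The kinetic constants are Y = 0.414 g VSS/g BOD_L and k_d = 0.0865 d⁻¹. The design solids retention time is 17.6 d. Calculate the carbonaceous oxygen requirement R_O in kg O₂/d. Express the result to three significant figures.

Observed yield with endogenous decay: Y_obs = Y / (1 + k_d·θ_c) = 0.414 / (1 + 0.0865 × 17.6) = 0.414 / 2.522 = 0.1641 g VSS/g BOD_L.
ΔS = 2500 − 6.00 = 2494 mg/L, so the substrate removal rate is 1900 × 2494/1000 = 4739 kg BOD_L/d.
Biomass synthesised: P_X = Y_obs × 4739 = 777.7 kg VSS/d.
R_O = Q·(S₀ − S) − 1.42·P_X = 4739 − 1.42 × 777.7 = 3634 kg O₂/d.

R_O ≈ 3630 kg O₂/d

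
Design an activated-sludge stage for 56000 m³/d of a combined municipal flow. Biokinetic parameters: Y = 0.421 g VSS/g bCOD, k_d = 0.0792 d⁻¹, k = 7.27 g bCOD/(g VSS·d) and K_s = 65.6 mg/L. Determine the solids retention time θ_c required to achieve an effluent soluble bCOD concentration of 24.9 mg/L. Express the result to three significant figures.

Specific growth rate at S = 24.9 mg/L: μ = YkS/(K_s+S) = 0.421·7.27·24.9/(65.6+24.9) = 0.8421 d⁻¹.
θ_c = 1/(μ − k_d) = 1/(0.8421 − 0.0792) = 1/0.7629 = 1.311 d.

θ_c ≈ 1.31 d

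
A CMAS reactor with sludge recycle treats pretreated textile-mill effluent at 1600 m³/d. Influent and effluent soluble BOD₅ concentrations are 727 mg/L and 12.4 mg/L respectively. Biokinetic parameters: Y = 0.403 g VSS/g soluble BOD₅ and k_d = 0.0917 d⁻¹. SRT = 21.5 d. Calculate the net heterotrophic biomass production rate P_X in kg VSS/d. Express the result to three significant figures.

P_X ≈ 155 kg VSS/d

Correct the yield for decay: Y_obs = Y/(1 + k_d θ_c) = 0.403 / (1 + 0.0917 × 21.5) = 0.403 / 2.972 = 0.1356.
Mass of soluble BOD₅ removed per day: Q(S₀ − S) = 1600 × 714.6 g/m³ = 1143 kg/d.
Biomass produced: P_X = Y_obs·Q·ΔS = 0.1356 × 1143 ≈ 155.1 kg VSS/d.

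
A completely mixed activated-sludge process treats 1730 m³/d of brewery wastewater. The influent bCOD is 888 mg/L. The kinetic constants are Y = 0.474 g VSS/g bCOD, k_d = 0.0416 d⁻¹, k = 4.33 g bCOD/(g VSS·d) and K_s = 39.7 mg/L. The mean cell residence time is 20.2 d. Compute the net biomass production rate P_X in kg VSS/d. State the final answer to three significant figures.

Effluent substrate depends only on kinetics and SRT: S = K_s(1 + k_d θ_c) / [θ_c(Yk − k_d) − 1] = 39.7 × (1 + 0.0416 × 20.2) / [20.2 × (0.474 × 4.33 − 0.0416) − 1] = 73.06 / 39.62 = 1.844 mg/L.
Y_obs = Y / (1 + k_d θ_c) = 0.474 / (1 + 0.0416 × 20.2) = 0.474 / 1.840 = 0.2576.
ΔS = 888 − 1.84 = 886.2 mg/L, so the substrate removal rate is 1730 × 886.2/1000 = 1533 kg bCOD/d.
Biomass produced: P_X = Y_obs·Q·ΔS = 0.2576 × 1533 ≈ 394.9 kg VSS/d.

P_X ≈ 395 kg VSS/d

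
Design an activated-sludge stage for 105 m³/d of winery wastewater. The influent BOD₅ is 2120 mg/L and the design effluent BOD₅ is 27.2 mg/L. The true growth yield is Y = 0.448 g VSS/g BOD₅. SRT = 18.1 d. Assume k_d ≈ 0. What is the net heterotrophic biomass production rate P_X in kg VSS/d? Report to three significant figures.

P_X ≈ 98.4 kg VSS/d

No decay correction is needed, so Y_obs = Y = 0.448.
Mass of BOD₅ removed per day: Q(S₀ − S) = 105 × 2093 g/m³ = 219.7 kg/d.
Net biomass production P_X = Y_obs × Q·(S₀ − S) = 0.4480 × 219.7 = 98.45 kg VSS/d.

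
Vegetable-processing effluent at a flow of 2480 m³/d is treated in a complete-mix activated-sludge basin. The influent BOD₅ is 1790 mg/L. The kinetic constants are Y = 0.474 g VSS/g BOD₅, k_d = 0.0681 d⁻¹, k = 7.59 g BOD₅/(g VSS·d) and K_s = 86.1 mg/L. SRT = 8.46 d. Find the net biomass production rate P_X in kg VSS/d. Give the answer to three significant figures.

Effluent substrate depends only on kinetics and SRT: S = K_s(1 + k_d θ_c) / [θ_c(Yk − k_d) − 1] = 86.1 × (1 + 0.0681 × 8.46) / [8.46 × (0.474 × 7.59 − 0.0681) − 1] = 135.7 / 28.86 = 4.702 mg/L.
Y_obs = Y / (1 + k_d θ_c) = 0.474 / (1 + 0.0681 × 8.46) = 0.474 / 1.576 = 0.3007.
Q·(S₀ − S) = 2480 × (1790 − 4.70) × 10⁻³ = 4428 kg/d removed.
So the net sludge growth is P_X = 0.3007 × 4428 = 1332 kg VSS/d.

P_X ≈ 1330 kg VSS/d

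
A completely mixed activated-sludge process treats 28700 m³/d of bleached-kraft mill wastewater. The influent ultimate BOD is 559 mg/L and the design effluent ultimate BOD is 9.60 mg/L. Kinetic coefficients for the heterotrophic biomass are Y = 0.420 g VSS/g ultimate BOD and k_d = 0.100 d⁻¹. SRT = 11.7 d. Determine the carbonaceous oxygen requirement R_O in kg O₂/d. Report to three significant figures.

R_O ≈ 11400 kg O₂/d

Correct the yield for decay: Y_obs = Y/(1 + k_d θ_c) = 0.420 / (1 + 0.100 × 11.7) = 0.420 / 2.170 = 0.1935.
Substrate removed = Q·(S₀ − S) = 28700 m³/d × (559 − 9.60) g/m³ = 1.58×10^7 g/d = 15768 kg/d.
Net sludge production P_X = 0.1935 × 15768 = 3052 kg VSS/d.
R_O = Q·(S₀ − S) − 1.42·P_X = 15768 − 1.42 × 3052 = 11434 kg O₂/d.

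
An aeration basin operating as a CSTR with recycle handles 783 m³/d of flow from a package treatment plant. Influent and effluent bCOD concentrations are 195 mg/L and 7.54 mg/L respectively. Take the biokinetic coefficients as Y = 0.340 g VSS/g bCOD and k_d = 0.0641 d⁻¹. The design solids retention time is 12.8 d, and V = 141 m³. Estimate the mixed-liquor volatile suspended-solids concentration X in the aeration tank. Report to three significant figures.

X = Y·Q·ΔS·θ_c / [V·(1 + k_d θ_c)] = 0.340 × 783 × (195 − 7.54) × 12.8 / [141 × (1 + 0.0641 × 12.8)] = 2489 mg/L.

X ≈ 2490 mg/L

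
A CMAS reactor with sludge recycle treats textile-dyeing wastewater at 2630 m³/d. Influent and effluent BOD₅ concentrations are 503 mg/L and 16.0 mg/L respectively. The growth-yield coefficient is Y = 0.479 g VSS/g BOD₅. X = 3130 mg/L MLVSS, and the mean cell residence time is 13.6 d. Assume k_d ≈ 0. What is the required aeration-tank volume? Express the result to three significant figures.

V ≈ 2670 m³

Biomass mass balance (decay neglected): V·X = Y·Q·(S₀ − S)·θ_c, so V = 0.479 × 2630 × (503 − 16.0) × 13.6 / 3130 = 2666 m³.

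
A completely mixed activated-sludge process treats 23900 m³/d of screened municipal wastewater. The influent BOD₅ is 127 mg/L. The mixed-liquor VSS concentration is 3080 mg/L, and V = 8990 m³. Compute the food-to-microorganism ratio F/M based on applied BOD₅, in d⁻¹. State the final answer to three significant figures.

F/M = applied load / biomass = Q·S₀/(V·X) = 23900 × 127 / (8990 × 3080) = 0.1096 d⁻¹.

F/M ≈ 0.110 d⁻¹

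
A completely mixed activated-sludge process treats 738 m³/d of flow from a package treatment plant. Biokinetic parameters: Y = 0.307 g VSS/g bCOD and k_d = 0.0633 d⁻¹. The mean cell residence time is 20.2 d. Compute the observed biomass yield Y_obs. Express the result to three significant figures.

Y_obs ≈ 0.135 g VSS/g bCOD

Observed yield with endogenous decay: Y_obs = Y / (1 + k_d·θ_c) = 0.307 / (1 + 0.0633 × 20.2) = 0.307 / 2.279 = 0.1347 g VSS/g bCOD.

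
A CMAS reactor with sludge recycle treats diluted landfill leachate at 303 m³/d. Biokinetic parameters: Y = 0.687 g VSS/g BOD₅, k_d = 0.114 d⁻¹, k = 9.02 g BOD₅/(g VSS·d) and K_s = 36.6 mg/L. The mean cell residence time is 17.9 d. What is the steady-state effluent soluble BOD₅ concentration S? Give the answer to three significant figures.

S ≈ 1.03 mg/L

From the Monod/SRT balance for a CMAS, S = K_s·(1+k_d θ_c)/[θ_c·(Y k − k_d) − 1] = 36.6 × (1 + 0.114 × 17.9) / [17.9 × (0.687 × 9.02 − 0.114) − 1] = 111.3 / 107.9 = 1.032 mg/L.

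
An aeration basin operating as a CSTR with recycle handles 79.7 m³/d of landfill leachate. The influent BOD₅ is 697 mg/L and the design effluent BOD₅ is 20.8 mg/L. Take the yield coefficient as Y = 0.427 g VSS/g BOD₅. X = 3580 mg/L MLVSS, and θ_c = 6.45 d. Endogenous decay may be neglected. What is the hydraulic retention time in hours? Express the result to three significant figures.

τ ≈ 12.5 h

With k_d = 0 the design equation reduces to V = Y Q (S₀−S) θ_c / X = 0.427 × 79.7 × (697 − 20.8) × 6.45 / 3580 = 41.46 m³.
HRT = V/Q = 41.46 m³ / 79.7 m³·d⁻¹ = 0.5202 d × 24 = 12.49 h.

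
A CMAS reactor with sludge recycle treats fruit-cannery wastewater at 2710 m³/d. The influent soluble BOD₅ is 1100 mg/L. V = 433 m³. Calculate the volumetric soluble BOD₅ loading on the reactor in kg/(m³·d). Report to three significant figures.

L_v = Q S₀ / V = 2710 × 1100 × 10⁻³ / 433.0 = 6.885 kg/(m³·d).

L_v ≈ 6.88 kg soluble BOD₅/(m³·d)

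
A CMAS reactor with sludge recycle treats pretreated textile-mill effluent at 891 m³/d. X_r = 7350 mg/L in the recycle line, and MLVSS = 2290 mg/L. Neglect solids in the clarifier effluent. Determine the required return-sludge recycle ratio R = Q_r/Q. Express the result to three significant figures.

R ≈ 0.453

Mass balance around the secondary clarifier (neglecting effluent solids): R = X / (X_r − X) = 2290 / (7350 − 2290) = 0.4526.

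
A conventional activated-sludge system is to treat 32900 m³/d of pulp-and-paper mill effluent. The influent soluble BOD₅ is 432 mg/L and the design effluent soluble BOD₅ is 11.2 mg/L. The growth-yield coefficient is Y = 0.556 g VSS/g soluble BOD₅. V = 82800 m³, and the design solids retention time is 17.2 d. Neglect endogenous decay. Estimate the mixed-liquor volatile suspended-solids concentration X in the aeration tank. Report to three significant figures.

Without decay, X = Y Q (S₀−S) θ_c / V = 0.556 × 32900 × (432 − 11.2) × 17.2 / 82800 = 1599 mg/L.

X ≈ 1600 mg/L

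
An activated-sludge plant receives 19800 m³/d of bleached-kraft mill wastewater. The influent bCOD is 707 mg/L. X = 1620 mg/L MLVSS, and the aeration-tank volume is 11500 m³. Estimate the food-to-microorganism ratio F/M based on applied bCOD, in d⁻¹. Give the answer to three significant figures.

F/M ≈ 0.751 d⁻¹

Food-to-microorganism ratio F/M = Q S₀ / (V X) = 19800 × 707 / (11500 × 1620) = 0.7514 d⁻¹.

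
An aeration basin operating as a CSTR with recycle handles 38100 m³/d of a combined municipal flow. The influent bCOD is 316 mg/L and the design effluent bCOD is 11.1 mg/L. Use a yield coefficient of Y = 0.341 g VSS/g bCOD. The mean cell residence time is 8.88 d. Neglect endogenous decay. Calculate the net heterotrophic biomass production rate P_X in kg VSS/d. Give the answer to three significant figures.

P_X ≈ 3960 kg VSS/d

Since k_d ≈ 0, Y_obs = Y = 0.341 g VSS/g bCOD.
ΔS = 316 − 11.1 = 304.9 mg/L, so the substrate removal rate is 38100 × 304.9/1000 = 11617 kg bCOD/d.
So the net sludge growth is P_X = 0.3410 × 11617 = 3961 kg VSS/d.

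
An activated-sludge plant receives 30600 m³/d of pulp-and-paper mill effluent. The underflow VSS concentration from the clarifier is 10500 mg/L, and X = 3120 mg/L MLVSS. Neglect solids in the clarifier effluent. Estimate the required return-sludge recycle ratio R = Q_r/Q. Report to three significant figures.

R ≈ 0.423

Mass balance around the secondary clarifier (neglecting effluent solids): R = X / (X_r − X) = 3120 / (10500 − 3120) = 0.4228.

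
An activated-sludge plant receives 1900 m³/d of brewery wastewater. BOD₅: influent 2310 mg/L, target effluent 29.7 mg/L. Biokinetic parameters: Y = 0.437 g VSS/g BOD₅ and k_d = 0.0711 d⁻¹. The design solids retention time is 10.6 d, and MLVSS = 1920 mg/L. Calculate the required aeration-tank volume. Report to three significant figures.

V ≈ 5960 m³

Rearranging the biomass balance for a CMAS with decay, V = Y·Q·ΔS·θ_c / [X·(1+k_d θ_c)] = 0.437 × 1900 × (2310 − 29.7) × 10.6 / [1920 × (1 + 0.0711 × 10.6)] = 2.01×10^7 / 3367 = 5961 m³.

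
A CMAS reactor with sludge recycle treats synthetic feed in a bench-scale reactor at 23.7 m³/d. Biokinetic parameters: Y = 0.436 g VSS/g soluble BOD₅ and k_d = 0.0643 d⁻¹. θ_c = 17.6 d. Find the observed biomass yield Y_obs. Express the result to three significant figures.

The observed yield is Y_obs = Y/(1 + k_d·θ_c) = 0.436 / (1 + 0.0643 × 17.6) = 0.436 / 2.132 = 0.2045 g VSS per g soluble BOD₅ removed.

Y_obs ≈ 0.205 g VSS/g soluble BOD₅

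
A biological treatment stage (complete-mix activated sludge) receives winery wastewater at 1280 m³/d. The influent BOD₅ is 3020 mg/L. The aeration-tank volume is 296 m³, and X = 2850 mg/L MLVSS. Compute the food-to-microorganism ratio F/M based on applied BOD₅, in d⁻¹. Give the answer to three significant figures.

Food-to-microorganism ratio F/M = Q S₀ / (V X) = 1280 × 3020 / (296.0 × 2850) = 4.582 d⁻¹.

F/M ≈ 4.58 d⁻¹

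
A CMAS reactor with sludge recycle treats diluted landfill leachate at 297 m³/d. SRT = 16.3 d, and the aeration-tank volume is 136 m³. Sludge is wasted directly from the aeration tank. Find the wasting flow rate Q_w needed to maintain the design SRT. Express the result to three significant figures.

Q_w ≈ 8.34 m³/d

Wasting from the aeration tank: Q_w = V / θ_c = 136.0 / 16.3 = 8.344 m³/d.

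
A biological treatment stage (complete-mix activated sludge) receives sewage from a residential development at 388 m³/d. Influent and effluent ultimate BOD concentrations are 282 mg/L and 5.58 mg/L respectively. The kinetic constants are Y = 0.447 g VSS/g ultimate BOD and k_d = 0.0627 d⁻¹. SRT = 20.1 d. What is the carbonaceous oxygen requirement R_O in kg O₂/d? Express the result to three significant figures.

R_O ≈ 77.1 kg O₂/d

Correct the yield for decay: Y_obs = Y/(1 + k_d θ_c) = 0.447 / (1 + 0.0627 × 20.1) = 0.447 / 2.260 = 0.1978.
Mass of ultimate BOD removed per day: Q(S₀ − S) = 388 × 276.4 g/m³ = 107.3 kg/d.
P_X = Y_obs·Q·(S₀ − S) = 0.1978 × 107.3 = 21.21 kg VSS/d.
R_O = Q·ΔS − 1.42 P_X = 107.3 − 30.12 = 77.13 kg O₂/d.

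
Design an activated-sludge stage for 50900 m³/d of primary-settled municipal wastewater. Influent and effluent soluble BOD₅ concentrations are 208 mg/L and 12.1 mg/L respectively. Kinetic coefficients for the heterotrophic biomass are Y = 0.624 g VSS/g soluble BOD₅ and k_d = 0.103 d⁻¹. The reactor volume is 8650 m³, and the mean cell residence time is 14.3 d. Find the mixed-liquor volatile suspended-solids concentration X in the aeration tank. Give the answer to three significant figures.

X = Y·Q·ΔS·θ_c / [V·(1 + k_d θ_c)] = 0.624 × 50900 × (208 − 12.1) × 14.3 / [8650 × (1 + 0.103 × 14.3)] = 4160 mg/L.

X ≈ 4160 mg/L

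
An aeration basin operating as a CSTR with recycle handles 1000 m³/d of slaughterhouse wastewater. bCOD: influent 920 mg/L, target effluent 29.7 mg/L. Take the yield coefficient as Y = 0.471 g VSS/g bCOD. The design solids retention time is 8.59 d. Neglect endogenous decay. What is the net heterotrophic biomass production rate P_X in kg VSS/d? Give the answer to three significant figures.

P_X ≈ 419 kg VSS/d

No decay correction is needed, so Y_obs = Y = 0.471.
Q·(S₀ − S) = 1000 × (920 − 29.7) × 10⁻³ = 890.3 kg/d removed.
P_X = Y_obs · Q(S₀ − S) = 0.4710 × 890.3 = 419.3 kg VSS/d.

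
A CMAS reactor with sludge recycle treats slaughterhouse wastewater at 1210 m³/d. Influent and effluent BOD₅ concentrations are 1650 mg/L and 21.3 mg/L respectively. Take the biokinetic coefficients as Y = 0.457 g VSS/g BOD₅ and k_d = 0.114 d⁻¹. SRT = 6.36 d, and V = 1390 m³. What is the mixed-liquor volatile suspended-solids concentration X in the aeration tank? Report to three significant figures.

From V·X·(1 + k_d·θ_c) = Y·Q·(S₀ − S)·θ_c: X = 0.457 × 1210 × (1650 − 21.3) × 6.36 / [1390 × (1 + 0.114 × 6.36)] = 2389 mg/L.

X ≈ 2390 mg/L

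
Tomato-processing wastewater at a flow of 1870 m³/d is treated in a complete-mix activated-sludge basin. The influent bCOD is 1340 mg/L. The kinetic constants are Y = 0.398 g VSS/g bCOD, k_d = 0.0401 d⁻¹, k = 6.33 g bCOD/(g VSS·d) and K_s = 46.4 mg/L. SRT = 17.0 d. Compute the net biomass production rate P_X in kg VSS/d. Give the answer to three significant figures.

From the Monod/SRT balance for a CMAS, S = K_s·(1+k_d θ_c)/[θ_c·(Y k − k_d) − 1] = 46.4 × (1 + 0.0401 × 17.0) / [17.0 × (0.398 × 6.33 − 0.0401) − 1] = 78.03 / 41.15 = 1.896 mg/L.
The observed yield is Y_obs = Y/(1 + k_d·θ_c) = 0.398 / (1 + 0.0401 × 17.0) = 0.398 / 1.682 = 0.2367 g VSS per g bCOD removed.
Q·(S₀ − S) = 1870 × (1340 − 1.90) × 10⁻³ = 2502 kg/d removed.
Biomass produced: P_X = Y_obs·Q·ΔS = 0.2367 × 2502 ≈ 592.2 kg VSS/d.

P_X ≈ 592 kg VSS/d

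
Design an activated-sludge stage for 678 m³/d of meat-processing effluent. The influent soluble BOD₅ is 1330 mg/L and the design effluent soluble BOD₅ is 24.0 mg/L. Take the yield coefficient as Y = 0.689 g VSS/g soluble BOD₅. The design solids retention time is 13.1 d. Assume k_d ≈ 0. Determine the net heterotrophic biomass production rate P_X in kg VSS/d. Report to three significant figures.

Since k_d ≈ 0, Y_obs = Y = 0.689 g VSS/g soluble BOD₅.
Substrate removed = Q·(S₀ − S) = 678 m³/d × (1330 − 24.0) g/m³ = 8.85×10^5 g/d = 885.5 kg/d.
Biomass produced: P_X = Y_obs·Q·ΔS = 0.6890 × 885.5 ≈ 610.1 kg VSS/d.

P_X ≈ 610 kg VSS/d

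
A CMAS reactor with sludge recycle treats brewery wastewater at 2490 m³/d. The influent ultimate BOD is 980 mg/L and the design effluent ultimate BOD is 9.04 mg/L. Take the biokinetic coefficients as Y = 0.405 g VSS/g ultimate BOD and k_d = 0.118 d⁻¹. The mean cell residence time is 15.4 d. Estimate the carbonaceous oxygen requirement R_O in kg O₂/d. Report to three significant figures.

The observed yield is Y_obs = Y/(1 + k_d·θ_c) = 0.405 / (1 + 0.118 × 15.4) = 0.405 / 2.817 = 0.1438 g VSS per g ultimate BOD removed.
Substrate removed = Q·(S₀ − S) = 2490 m³/d × (980 − 9.04) g/m³ = 2.42×10^6 g/d = 2418 kg/d.
Biomass synthesised: P_X = Y_obs × 2418 = 347.6 kg VSS/d.
R_O = Q·ΔS − 1.42 P_X = 2418 − 493.5 = 1924 kg O₂/d.

R_O ≈ 1920 kg O₂/d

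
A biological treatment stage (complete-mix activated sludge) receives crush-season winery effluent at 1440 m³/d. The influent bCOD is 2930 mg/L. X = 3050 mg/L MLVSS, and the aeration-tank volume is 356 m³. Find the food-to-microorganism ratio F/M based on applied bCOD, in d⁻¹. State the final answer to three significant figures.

F/M ≈ 3.89 d⁻¹

F/M = Q·S₀ / (V·X) = 1440 × 2930 / (356.0 × 3050) = 3.886 g bCOD·(g VSS·d)⁻¹.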